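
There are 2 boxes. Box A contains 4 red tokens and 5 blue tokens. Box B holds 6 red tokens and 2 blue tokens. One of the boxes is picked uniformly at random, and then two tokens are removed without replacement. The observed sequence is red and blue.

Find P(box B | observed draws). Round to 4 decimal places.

0.4355

The likelihood of the observed sequence under each hypothesis: P(data | box A) = (4/9)(5/8) = 5/18; P(data | box B) = (6/8)(2/7) = 3/14.
Multiplying each by its prior: 1/2 · 5/18 = 5/36, 1/2 · 3/14 = 3/28; with total 31/126.
By Bayes' rule, P(box B | data) = (3/28) / (31/126) = 27/62.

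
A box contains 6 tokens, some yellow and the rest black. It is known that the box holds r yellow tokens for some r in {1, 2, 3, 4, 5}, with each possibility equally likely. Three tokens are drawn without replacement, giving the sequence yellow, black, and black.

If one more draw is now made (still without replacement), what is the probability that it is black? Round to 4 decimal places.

For each hypothesis, P(data | H) works out to: P(data | r = 1) = (1/6)(5/5)(4/4) = 1/6; P(data | r = 2) = (2/6)(4/5)(3/4) = 1/5; P(data | r = 3) = (3/6)(3/5)(2/4) = 3/20; P(data | r = 4) = (4/6)(2/5)(1/4) = 1/15; P(data | r = 5) = (5/6)(1/5)(0/4) = 0.
Weighting by the prior gives 1/5 · 1/6 = 1/30, 1/5 · 1/5 = 1/25, 1/5 · 3/20 = 3/100, 1/5 · 1/15 = 1/75, 1/5 · 0 = 0; these sum to 7/60.
Dividing through by the total gives posterior P(r = 1 | data) = 2/7, P(r = 2 | data) = 12/35, P(r = 3 | data) = 9/35, P(r = 4 | data) = 4/35, P(r = 5 | data) = 0.
The predictive probability is P(black next | data) = (1)(2/7) + (2/3)(12/35) + (1/3)(9/35) + (0)(4/35) = 3/5.

0.6000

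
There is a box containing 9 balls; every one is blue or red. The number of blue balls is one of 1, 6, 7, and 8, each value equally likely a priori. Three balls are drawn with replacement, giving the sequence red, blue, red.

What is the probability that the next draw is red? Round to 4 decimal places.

0.5325

Under each hypothesis, the probability of the observed sequence is: P(data | r = 1) = (8/9)(1/9)(8/9) = 0.087791; P(data | r = 6) = (3/9)(6/9)(3/9) = 0.074074; P(data | r = 7) = (2/9)(7/9)(2/9) = 0.038409; P(data | r = 8) = (1/9)(8/9)(1/9) = 0.010974.
Multiplying each by its prior: 1/4 · 0.087791 = 0.021948, 1/4 · 0.074074 = 0.018519, 1/4 · 0.038409 = 0.0096022, 1/4 · 0.010974 = 0.0027435; with total 0.052812.
Dividing through by the total gives posterior P(r = 1 | data) = 0.41558, P(r = 6 | data) = 0.35065, P(r = 7 | data) = 0.18182, P(r = 8 | data) = 0.051948.
Averaging over the posterior, P(red next | data) = (8/9)(0.41558) + (1/3)(0.35065) + (2/9)(0.18182) + (1/9)(0.051948) = 0.53247.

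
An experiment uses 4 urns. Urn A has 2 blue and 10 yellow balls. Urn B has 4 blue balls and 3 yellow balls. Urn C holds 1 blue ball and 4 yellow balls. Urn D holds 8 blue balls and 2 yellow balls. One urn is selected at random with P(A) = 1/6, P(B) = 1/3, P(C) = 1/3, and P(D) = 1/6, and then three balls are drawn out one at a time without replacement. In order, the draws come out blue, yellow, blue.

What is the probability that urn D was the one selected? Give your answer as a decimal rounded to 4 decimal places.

0.3029

For each hypothesis, P(data | H) works out to: P(data | urn A) = (2/12)(10/11)(1/10) = 0.015152; P(data | urn B) = (4/7)(3/6)(3/5) = 0.17143; P(data | urn C) = (1/5)(4/4)(0/3) = 0; P(data | urn D) = (8/10)(2/9)(7/8) = 0.15556.
The prior-weighted likelihoods are 1/6 · 0.015152 = 0.0025253, 1/3 · 0.17143 = 0.057143, 1/3 · 0 = 0, 1/6 · 0.15556 = 0.025926; these sum to 0.085594.
Hence P(urn D | data) = (0.025926) / (0.085594) = 0.30289.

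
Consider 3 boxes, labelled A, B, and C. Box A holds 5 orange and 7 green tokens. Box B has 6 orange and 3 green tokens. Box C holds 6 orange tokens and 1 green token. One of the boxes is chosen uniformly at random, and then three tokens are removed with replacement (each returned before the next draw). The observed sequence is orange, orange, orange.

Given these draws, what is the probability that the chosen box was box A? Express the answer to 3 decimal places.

Under each hypothesis, the probability of the observed sequence is: P(data | box A) = (5/12)(5/12)(5/12) = 0.072338; P(data | box B) = (6/9)(6/9)(6/9) = 0.2963; P(data | box C) = (6/7)(6/7)(6/7) = 0.62974.
Multiplying each by its prior: 1/3 · 0.072338 = 0.024113, 1/3 · 0.2963 = 0.098765, 1/3 · 0.62974 = 0.20991; with total 0.33279.
Therefore the posterior P(box A | data) = (0.024113) / (0.33279) = 0.072456.

0.072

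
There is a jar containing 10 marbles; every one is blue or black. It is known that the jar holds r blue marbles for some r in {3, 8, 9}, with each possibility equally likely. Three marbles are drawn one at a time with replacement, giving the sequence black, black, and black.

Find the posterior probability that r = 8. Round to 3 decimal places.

0.023

The likelihood of the observed sequence under each hypothesis: P(data | r = 3) = (7/10)(7/10)(7/10) = 0.343; P(data | r = 8) = (2/10)(2/10)(2/10) = 0.008; P(data | r = 9) = (1/10)(1/10)(1/10) = 0.001.
Multiplying each by its prior: 1/3 · 0.343 = 0.11433, 1/3 · 0.008 = 0.0026667, 1/3 · 0.001 = 0.00033333; with total 0.11733.
By Bayes' rule, P(r = 8 | data) = (0.0026667) / (0.11733) = 0.022727.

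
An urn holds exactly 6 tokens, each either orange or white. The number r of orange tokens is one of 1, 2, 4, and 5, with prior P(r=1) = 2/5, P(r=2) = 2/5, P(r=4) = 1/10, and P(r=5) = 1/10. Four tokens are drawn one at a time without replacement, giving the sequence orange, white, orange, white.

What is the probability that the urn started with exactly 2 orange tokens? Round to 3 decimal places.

Compute the likelihood of the observed sequence for each case: P(data | r = 1) = (1/6)(5/5)(0/4) = 0; P(data | r = 2) = (2/6)(4/5)(1/4)(3/3) = 1/15; P(data | r = 4) = (4/6)(2/5)(3/4)(1/3) = 1/15; P(data | r = 5) = (5/6)(1/5)(4/4)(0/3) = 0.
Weighting by the prior gives 2/5 · 0 = 0, 2/5 · 1/15 = 2/75, 1/10 · 1/15 = 1/150, 1/10 · 0 = 0; with total 1/30.
So P(r = 2 | data) = (2/75) / (1/30) = 4/5.

0.800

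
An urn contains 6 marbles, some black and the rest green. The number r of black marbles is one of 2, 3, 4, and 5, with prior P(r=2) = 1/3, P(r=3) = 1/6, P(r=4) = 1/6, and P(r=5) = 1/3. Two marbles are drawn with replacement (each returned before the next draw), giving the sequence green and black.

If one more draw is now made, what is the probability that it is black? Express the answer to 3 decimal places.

Under each hypothesis, the probability of the observed sequence is: P(data | r = 2) = (4/6)(2/6) = 2/9; P(data | r = 3) = (3/6)(3/6) = 1/4; P(data | r = 4) = (2/6)(4/6) = 2/9; P(data | r = 5) = (1/6)(5/6) = 5/36.
Weighting by the prior gives 1/3 · 2/9 = 2/27, 1/6 · 1/4 = 1/24, 1/6 · 2/9 = 1/27, 1/3 · 5/36 = 5/108; summing to 43/216.
Dividing through by the total gives posterior P(r = 2 | data) = 16/43, P(r = 3 | data) = 9/43, P(r = 4 | data) = 8/43, P(r = 5 | data) = 10/43.
Averaging over the posterior, P(black next | data) = (1/3)(16/43) + (1/2)(9/43) + (2/3)(8/43) + (5/6)(10/43) = 47/86.

0.547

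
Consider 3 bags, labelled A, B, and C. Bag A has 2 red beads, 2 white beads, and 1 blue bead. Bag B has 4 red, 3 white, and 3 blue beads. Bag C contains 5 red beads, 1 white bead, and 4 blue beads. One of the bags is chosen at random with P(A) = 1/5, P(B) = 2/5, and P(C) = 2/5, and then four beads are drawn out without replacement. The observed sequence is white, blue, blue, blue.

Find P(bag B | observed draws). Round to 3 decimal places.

0.429

For each hypothesis, P(data | H) works out to: P(data | bag A) = (2/5)(1/4)(0/3) = 0; P(data | bag B) = (3/10)(3/9)(2/8)(1/7) = 1/280; P(data | bag C) = (1/10)(4/9)(3/8)(2/7) = 1/210.
Multiplying each by its prior: 1/5 · 0 = 0, 2/5 · 1/280 = 1/700, 2/5 · 1/210 = 1/525; these sum to 1/300.
Therefore the posterior P(bag B | data) = (1/700) / (1/300) = 3/7.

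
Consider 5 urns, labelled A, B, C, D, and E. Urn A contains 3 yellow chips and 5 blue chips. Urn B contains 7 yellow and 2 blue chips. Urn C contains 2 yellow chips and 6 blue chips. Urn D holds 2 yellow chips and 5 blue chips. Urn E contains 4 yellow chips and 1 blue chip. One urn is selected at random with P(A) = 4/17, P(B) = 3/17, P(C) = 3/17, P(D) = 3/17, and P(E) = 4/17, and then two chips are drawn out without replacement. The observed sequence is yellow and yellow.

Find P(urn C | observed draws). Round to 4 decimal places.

For each hypothesis, P(data | H) works out to: P(data | urn A) = (3/8)(2/7) = 3/28; P(data | urn B) = (7/9)(6/8) = 7/12; P(data | urn C) = (2/8)(1/7) = 1/28; P(data | urn D) = (2/7)(1/6) = 1/21; P(data | urn E) = (4/5)(3/4) = 3/5.
Multiplying each by its prior: 4/17 · 3/28 = 3/119, 3/17 · 7/12 = 7/68, 3/17 · 1/28 = 3/476, 3/17 · 1/21 = 1/119, 4/17 · 3/5 = 12/85; with total 169/595.
Hence P(urn C | data) = (3/476) / (169/595) = 15/676.

0.0222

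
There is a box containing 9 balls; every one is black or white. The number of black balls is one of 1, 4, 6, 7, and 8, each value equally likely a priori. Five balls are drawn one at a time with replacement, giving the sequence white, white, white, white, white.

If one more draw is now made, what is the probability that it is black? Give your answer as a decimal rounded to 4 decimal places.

0.1443

Under each hypothesis, the probability of the observed sequence is: P(data | r = 1) = (8/9)(8/9)(8/9)(8/9)(8/9) = 0.55493; P(data | r = 4) = (5/9)(5/9)(5/9)(5/9)(5/9) = 0.052922; P(data | r = 6) = (3/9)(3/9)(3/9)(3/9)(3/9) = 0.0041152; P(data | r = 7) = (2/9)(2/9)(2/9)(2/9)(2/9) = 0.00054192; P(data | r = 8) = (1/9)(1/9)(1/9)(1/9)(1/9) = 1.6935e-05.
The prior-weighted likelihoods are 1/5 · 0.55493 = 0.11099, 1/5 · 0.052922 = 0.010584, 1/5 · 0.0041152 = 0.00082305, 1/5 · 0.00054192 = 0.00010838, 1/5 · 1.6935e-05 = 3.387e-06; these sum to 0.12251.
Dividing through by the total gives posterior P(r = 1 | data) = 0.90597, P(r = 4 | data) = 0.0864, P(r = 6 | data) = 0.0067185, P(r = 7 | data) = 0.00088474, P(r = 8 | data) = 2.7648e-05.
Averaging over the posterior, P(black next | data) = (1/9)(0.90597) + (4/9)(0.0864) + (2/3)(0.0067185) + (7/9)(0.00088474) + (8/9)(2.7648e-05) = 0.14425.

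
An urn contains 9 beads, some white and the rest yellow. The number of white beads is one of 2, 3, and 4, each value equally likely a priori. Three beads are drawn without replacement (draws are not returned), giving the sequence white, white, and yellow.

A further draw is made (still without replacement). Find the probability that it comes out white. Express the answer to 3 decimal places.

0.236

Under each hypothesis, the probability of the observed sequence is: P(data | r = 2) = (2/9)(1/8)(7/7) = 1/36; P(data | r = 3) = (3/9)(2/8)(6/7) = 1/14; P(data | r = 4) = (4/9)(3/8)(5/7) = 5/42.
The prior-weighted likelihoods are 1/3 · 1/36 = 1/108, 1/3 · 1/14 = 1/42, 1/3 · 5/42 = 5/126; with total 55/756.
The posterior is then P(r = 2 | data) = 7/55, P(r = 3 | data) = 18/55, P(r = 4 | data) = 6/11.
Averaging over the posterior, P(white next | data) = (0)(7/55) + (1/6)(18/55) + (1/3)(6/11) = 13/55.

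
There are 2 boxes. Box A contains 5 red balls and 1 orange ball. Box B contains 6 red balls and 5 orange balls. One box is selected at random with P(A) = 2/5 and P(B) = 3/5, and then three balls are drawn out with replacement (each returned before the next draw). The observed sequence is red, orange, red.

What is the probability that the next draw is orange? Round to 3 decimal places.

0.350

For each hypothesis, P(data | H) works out to: P(data | box A) = (5/6)(1/6)(5/6) = 0.11574; P(data | box B) = (6/11)(5/11)(6/11) = 0.13524.
Multiplying each by its prior: 2/5 · 0.11574 = 0.046296, 3/5 · 0.13524 = 0.081142; summing to 0.12744.
Dividing through by the total gives posterior P(box A | data) = 0.36328, P(box B | data) = 0.63672.
The predictive probability is P(orange next | data) = (1/6)(0.36328) + (5/11)(0.63672) = 0.34996.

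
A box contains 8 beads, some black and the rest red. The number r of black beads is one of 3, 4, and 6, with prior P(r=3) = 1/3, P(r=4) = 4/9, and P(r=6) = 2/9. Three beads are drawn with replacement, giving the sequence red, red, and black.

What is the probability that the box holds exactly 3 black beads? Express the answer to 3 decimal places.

0.425

The likelihood of the observed sequence under each hypothesis: P(data | r = 3) = (5/8)(5/8)(3/8) = 0.14648; P(data | r = 4) = (4/8)(4/8)(4/8) = 0.125; P(data | r = 6) = (2/8)(2/8)(6/8) = 0.046875.
The prior-weighted likelihoods are 1/3 · 0.14648 = 0.048828, 4/9 · 0.125 = 0.055556, 2/9 · 0.046875 = 0.010417; these sum to 0.1148.
By Bayes' rule, P(r = 3 | data) = (0.048828) / (0.1148) = 0.42533.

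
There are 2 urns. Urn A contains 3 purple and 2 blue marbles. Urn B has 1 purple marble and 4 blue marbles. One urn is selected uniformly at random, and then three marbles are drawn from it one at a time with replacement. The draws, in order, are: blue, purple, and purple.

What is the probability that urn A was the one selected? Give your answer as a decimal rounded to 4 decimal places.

0.8182

Under each hypothesis, the probability of the observed sequence is: P(data | urn A) = (2/5)(3/5)(3/5) = 18/125; P(data | urn B) = (4/5)(1/5)(1/5) = 4/125.
Multiplying each by its prior: 1/2 · 18/125 = 9/125, 1/2 · 4/125 = 2/125; summing to 11/125.
By Bayes' rule, P(urn A | data) = (9/125) / (11/125) = 9/11.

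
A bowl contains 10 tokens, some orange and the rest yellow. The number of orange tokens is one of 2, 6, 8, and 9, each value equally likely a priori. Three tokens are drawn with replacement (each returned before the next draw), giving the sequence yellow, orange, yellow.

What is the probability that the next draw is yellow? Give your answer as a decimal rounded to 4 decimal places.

For each hypothesis, P(data | H) works out to: P(data | r = 2) = (8/10)(2/10)(8/10) = 0.128; P(data | r = 6) = (4/10)(6/10)(4/10) = 0.096; P(data | r = 8) = (2/10)(8/10)(2/10) = 0.032; P(data | r = 9) = (1/10)(9/10)(1/10) = 0.009.
The prior-weighted likelihoods are 1/4 · 0.128 = 0.032, 1/4 · 0.096 = 0.024, 1/4 · 0.032 = 0.008, 1/4 · 0.009 = 0.00225; with total 0.06625.
Dividing through by the total gives posterior P(r = 2 | data) = 0.48302, P(r = 6 | data) = 0.36226, P(r = 8 | data) = 0.12075, P(r = 9 | data) = 0.033962.
Averaging over the posterior, P(yellow next | data) = (4/5)(0.48302) + (2/5)(0.36226) + (1/5)(0.12075) + (1/10)(0.033962) = 0.55887.

0.5589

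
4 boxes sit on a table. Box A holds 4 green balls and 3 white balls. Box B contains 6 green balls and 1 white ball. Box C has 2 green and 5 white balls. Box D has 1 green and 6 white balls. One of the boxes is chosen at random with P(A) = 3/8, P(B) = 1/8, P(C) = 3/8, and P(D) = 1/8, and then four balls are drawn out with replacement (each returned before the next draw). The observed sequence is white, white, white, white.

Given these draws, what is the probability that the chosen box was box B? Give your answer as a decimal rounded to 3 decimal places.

0.000

The likelihood of the observed sequence under each hypothesis: P(data | box A) = (3/7)(3/7)(3/7)(3/7) = 0.033736; P(data | box B) = (1/7)(1/7)(1/7)(1/7) = 0.00041649; P(data | box C) = (5/7)(5/7)(5/7)(5/7) = 0.26031; P(data | box D) = (6/7)(6/7)(6/7)(6/7) = 0.53978.
The prior-weighted likelihoods are 3/8 · 0.033736 = 0.012651, 1/8 · 0.00041649 = 5.2062e-05, 3/8 · 0.26031 = 0.097616, 1/8 · 0.53978 = 0.067472; these sum to 0.17779.
So P(box B | data) = (5.2062e-05) / (0.17779) = 0.00029283.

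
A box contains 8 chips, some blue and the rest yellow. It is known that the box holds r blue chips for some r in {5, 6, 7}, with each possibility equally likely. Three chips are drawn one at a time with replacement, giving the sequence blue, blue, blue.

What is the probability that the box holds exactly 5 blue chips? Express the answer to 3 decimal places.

0.183

Under each hypothesis, the probability of the observed sequence is: P(data | r = 5) = (5/8)(5/8)(5/8) = 0.24414; P(data | r = 6) = (6/8)(6/8)(6/8) = 0.42188; P(data | r = 7) = (7/8)(7/8)(7/8) = 0.66992.
The prior-weighted likelihoods are 1/3 · 0.24414 = 0.08138, 1/3 · 0.42188 = 0.14062, 1/3 · 0.66992 = 0.22331; summing to 0.44531.
So P(r = 5 | data) = (0.08138) / (0.44531) = 0.18275.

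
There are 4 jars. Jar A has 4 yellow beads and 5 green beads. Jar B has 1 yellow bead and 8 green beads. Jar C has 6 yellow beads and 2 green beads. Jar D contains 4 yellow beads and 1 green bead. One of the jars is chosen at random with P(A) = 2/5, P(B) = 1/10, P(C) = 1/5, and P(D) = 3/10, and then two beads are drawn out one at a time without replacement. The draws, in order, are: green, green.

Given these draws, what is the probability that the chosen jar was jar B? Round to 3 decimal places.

0.397

The likelihood of the observed sequence under each hypothesis: P(data | jar A) = (5/9)(4/8) = 0.27778; P(data | jar B) = (8/9)(7/8) = 0.77778; P(data | jar C) = (2/8)(1/7) = 0.035714; P(data | jar D) = (1/5)(0/4) = 0.
Weighting by the prior gives 2/5 · 0.27778 = 0.11111, 1/10 · 0.77778 = 0.077778, 1/5 · 0.035714 = 0.0071429, 3/10 · 0 = 0; these sum to 0.19603.
Therefore the posterior P(jar B | data) = (0.077778) / (0.19603) = 0.39676.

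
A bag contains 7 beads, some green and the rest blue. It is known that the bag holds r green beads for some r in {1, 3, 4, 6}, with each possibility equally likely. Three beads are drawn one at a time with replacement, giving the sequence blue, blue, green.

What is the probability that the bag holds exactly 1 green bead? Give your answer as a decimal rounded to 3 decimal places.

Under each hypothesis, the probability of the observed sequence is: P(data | r = 1) = (6/7)(6/7)(1/7) = 36/343; P(data | r = 3) = (4/7)(4/7)(3/7) = 48/343; P(data | r = 4) = (3/7)(3/7)(4/7) = 36/343; P(data | r = 6) = (1/7)(1/7)(6/7) = 6/343.
Weighting by the prior gives 1/4 · 36/343 = 9/343, 1/4 · 48/343 = 12/343, 1/4 · 36/343 = 9/343, 1/4 · 6/343 = 3/686; summing to 9/98.
Hence P(r = 1 | data) = (9/343) / (9/98) = 2/7.

0.286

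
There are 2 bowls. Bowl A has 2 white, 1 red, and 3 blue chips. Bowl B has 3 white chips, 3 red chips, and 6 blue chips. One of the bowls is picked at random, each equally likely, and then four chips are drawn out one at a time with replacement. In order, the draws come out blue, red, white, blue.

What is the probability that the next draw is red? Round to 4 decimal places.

0.2108

Compute the likelihood of the observed sequence for each case: P(data | bowl A) = (3/6)(1/6)(2/6)(3/6) = 0.013889; P(data | bowl B) = (6/12)(3/12)(3/12)(6/12) = 0.015625.
Weighting by the prior gives 1/2 · 0.013889 = 0.0069444, 1/2 · 0.015625 = 0.0078125; summing to 0.014757.
Dividing through by the total gives posterior P(bowl A | data) = 0.47059, P(bowl B | data) = 0.52941.
The predictive probability is P(red next | data) = (1/6)(0.47059) + (1/4)(0.52941) = 0.21078.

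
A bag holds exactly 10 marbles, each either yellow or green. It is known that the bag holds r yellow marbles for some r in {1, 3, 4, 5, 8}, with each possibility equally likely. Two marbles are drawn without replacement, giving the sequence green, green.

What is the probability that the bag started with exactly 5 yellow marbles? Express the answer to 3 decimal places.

For each hypothesis, P(data | H) works out to: P(data | r = 1) = (9/10)(8/9) = 4/5; P(data | r = 3) = (7/10)(6/9) = 7/15; P(data | r = 4) = (6/10)(5/9) = 1/3; P(data | r = 5) = (5/10)(4/9) = 2/9; P(data | r = 8) = (2/10)(1/9) = 1/45.
Multiplying each by its prior: 1/5 · 4/5 = 4/25, 1/5 · 7/15 = 7/75, 1/5 · 1/3 = 1/15, 1/5 · 2/9 = 2/45, 1/5 · 1/45 = 1/225; with total 83/225.
So P(r = 5 | data) = (2/45) / (83/225) = 10/83.

0.120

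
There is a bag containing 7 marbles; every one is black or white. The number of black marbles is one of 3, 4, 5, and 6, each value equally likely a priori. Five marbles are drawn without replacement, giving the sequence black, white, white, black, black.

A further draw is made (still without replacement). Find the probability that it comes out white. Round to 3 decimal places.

The likelihood of the observed sequence under each hypothesis: P(data | r = 3) = (3/7)(4/6)(3/5)(2/4)(1/3) = 1/35; P(data | r = 4) = (4/7)(3/6)(2/5)(3/4)(2/3) = 2/35; P(data | r = 5) = (5/7)(2/6)(1/5)(4/4)(3/3) = 1/21; P(data | r = 6) = (6/7)(1/6)(0/5) = 0.
Weighting by the prior gives 1/4 · 1/35 = 1/140, 1/4 · 2/35 = 1/70, 1/4 · 1/21 = 1/84, 1/4 · 0 = 0; with total 1/30.
Normalising, the posterior is P(r = 3 | data) = 3/14, P(r = 4 | data) = 3/7, P(r = 5 | data) = 5/14, P(r = 6 | data) = 0.
The predictive probability is P(white next | data) = (1)(3/14) + (1/2)(3/7) + (0)(5/14) = 3/7.

0.429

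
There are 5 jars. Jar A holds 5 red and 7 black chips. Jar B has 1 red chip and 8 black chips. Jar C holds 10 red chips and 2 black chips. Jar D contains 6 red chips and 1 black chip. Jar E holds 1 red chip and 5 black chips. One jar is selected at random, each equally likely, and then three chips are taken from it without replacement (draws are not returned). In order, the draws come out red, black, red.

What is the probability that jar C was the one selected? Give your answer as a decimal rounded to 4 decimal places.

For each hypothesis, P(data | H) works out to: P(data | jar A) = (5/12)(7/11)(4/10) = 0.10606; P(data | jar B) = (1/9)(8/8)(0/7) = 0; P(data | jar C) = (10/12)(2/11)(9/10) = 0.13636; P(data | jar D) = (6/7)(1/6)(5/5) = 0.14286; P(data | jar E) = (1/6)(5/5)(0/4) = 0.
Weighting by the prior gives 1/5 · 0.10606 = 0.021212, 1/5 · 0 = 0, 1/5 · 0.13636 = 0.027273, 1/5 · 0.14286 = 0.028571, 1/5 · 0 = 0; summing to 0.077056.
Hence P(jar C | data) = (0.027273) / (0.077056) = 0.35393.

0.3539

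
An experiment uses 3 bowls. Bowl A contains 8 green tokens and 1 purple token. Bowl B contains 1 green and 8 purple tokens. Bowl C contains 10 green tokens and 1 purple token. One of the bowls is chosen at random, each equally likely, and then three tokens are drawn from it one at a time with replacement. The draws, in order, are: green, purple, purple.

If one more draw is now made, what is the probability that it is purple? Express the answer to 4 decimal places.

0.7522

For each hypothesis, P(data | H) works out to: P(data | bowl A) = (8/9)(1/9)(1/9) = 0.010974; P(data | bowl B) = (1/9)(8/9)(8/9) = 0.087791; P(data | bowl C) = (10/11)(1/11)(1/11) = 0.0075131.
Multiplying each by its prior: 1/3 · 0.010974 = 0.003658, 1/3 · 0.087791 = 0.029264, 1/3 · 0.0075131 = 0.0025044; with total 0.035426.
Normalising, the posterior is P(bowl A | data) = 0.10326, P(bowl B | data) = 0.82605, P(bowl C | data) = 0.070693.
So P(purple next | data) = Σ P(purple next | H) P(H | data) = (1/9)(0.10326) + (8/9)(0.82605) + (1/11)(0.070693) = 0.75217.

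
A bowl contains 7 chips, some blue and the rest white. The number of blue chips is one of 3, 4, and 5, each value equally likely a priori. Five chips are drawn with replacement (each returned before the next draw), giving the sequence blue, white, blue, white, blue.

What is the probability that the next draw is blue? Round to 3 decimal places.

For each hypothesis, P(data | H) works out to: P(data | r = 3) = (3/7)(4/7)(3/7)(4/7)(3/7) = 0.025704; P(data | r = 4) = (4/7)(3/7)(4/7)(3/7)(4/7) = 0.034271; P(data | r = 5) = (5/7)(2/7)(5/7)(2/7)(5/7) = 0.02975.
The prior-weighted likelihoods are 1/3 · 0.025704 = 0.0085679, 1/3 · 0.034271 = 0.011424, 1/3 · 0.02975 = 0.0099165; these sum to 0.029908.
Dividing through by the total gives posterior P(r = 3 | data) = 0.28647, P(r = 4 | data) = 0.38196, P(r = 5 | data) = 0.33156.
The predictive probability is P(blue next | data) = (3/7)(0.28647) + (4/7)(0.38196) + (5/7)(0.33156) = 0.57787.

0.578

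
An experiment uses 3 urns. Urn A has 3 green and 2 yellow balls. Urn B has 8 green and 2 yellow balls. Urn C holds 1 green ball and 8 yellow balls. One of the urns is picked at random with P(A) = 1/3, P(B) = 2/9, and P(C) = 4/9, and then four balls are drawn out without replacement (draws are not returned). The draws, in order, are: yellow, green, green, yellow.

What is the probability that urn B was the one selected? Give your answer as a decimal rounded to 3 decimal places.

For each hypothesis, P(data | H) works out to: P(data | urn A) = (2/5)(3/4)(2/3)(1/2) = 1/10; P(data | urn B) = (2/10)(8/9)(7/8)(1/7) = 1/45; P(data | urn C) = (8/9)(1/8)(0/7) = 0.
Weighting by the prior gives 1/3 · 1/10 = 1/30, 2/9 · 1/45 = 2/405, 4/9 · 0 = 0; summing to 31/810.
Hence P(urn B | data) = (2/405) / (31/810) = 4/31.

0.129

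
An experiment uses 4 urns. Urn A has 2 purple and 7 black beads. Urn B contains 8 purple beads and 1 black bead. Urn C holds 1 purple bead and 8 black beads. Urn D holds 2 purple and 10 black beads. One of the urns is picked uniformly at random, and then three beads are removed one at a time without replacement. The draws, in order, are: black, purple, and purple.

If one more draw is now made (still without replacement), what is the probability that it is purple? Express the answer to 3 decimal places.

The likelihood of the observed sequence under each hypothesis: P(data | urn A) = (7/9)(2/8)(1/7) = 0.027778; P(data | urn B) = (1/9)(8/8)(7/7) = 0.11111; P(data | urn C) = (8/9)(1/8)(0/7) = 0; P(data | urn D) = (10/12)(2/11)(1/10) = 0.015152.
Weighting by the prior gives 1/4 · 0.027778 = 0.0069444, 1/4 · 0.11111 = 0.027778, 1/4 · 0 = 0, 1/4 · 0.015152 = 0.0037879; with total 0.03851.
The posterior is then P(urn A | data) = 0.18033, P(urn B | data) = 0.72131, P(urn C | data) = 0, P(urn D | data) = 0.098361.
The predictive probability is P(purple next | data) = (0)(0.18033) + (1)(0.72131) + (0)(0.098361) = 0.72131.

0.721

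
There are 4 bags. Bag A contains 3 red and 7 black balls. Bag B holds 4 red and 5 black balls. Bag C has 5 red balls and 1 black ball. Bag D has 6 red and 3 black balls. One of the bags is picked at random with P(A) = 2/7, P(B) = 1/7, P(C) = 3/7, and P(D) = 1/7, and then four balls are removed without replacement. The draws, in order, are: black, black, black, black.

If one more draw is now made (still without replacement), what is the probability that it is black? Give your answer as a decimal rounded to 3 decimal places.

The likelihood of the observed sequence under each hypothesis: P(data | bag A) = (7/10)(6/9)(5/8)(4/7) = 1/6; P(data | bag B) = (5/9)(4/8)(3/7)(2/6) = 5/126; P(data | bag C) = (1/6)(0/5) = 0; P(data | bag D) = (3/9)(2/8)(1/7)(0/6) = 0.
The prior-weighted likelihoods are 2/7 · 1/6 = 1/21, 1/7 · 5/126 = 5/882, 3/7 · 0 = 0, 1/7 · 0 = 0; with total 47/882.
Dividing through by the total gives posterior P(bag A | data) = 42/47, P(bag B | data) = 5/47, P(bag C | data) = 0, P(bag D | data) = 0.
The predictive probability is P(black next | data) = (1/2)(42/47) + (1/5)(5/47) = 22/47.

0.468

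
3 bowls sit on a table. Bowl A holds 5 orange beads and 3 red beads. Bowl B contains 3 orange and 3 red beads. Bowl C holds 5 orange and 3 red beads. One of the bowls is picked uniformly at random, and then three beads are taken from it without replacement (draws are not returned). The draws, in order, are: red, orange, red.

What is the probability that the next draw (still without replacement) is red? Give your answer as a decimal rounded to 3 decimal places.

Under each hypothesis, the probability of the observed sequence is: P(data | bowl A) = (3/8)(5/7)(2/6) = 5/56; P(data | bowl B) = (3/6)(3/5)(2/4) = 3/20; P(data | bowl C) = (3/8)(5/7)(2/6) = 5/56.
Weighting by the prior gives 1/3 · 5/56 = 5/168, 1/3 · 3/20 = 1/20, 1/3 · 5/56 = 5/168; summing to 23/210.
Dividing through by the total gives posterior P(bowl A | data) = 25/92, P(bowl B | data) = 21/46, P(bowl C | data) = 25/92.
The predictive probability is P(red next | data) = (1/5)(25/92) + (1/3)(21/46) + (1/5)(25/92) = 6/23.

0.261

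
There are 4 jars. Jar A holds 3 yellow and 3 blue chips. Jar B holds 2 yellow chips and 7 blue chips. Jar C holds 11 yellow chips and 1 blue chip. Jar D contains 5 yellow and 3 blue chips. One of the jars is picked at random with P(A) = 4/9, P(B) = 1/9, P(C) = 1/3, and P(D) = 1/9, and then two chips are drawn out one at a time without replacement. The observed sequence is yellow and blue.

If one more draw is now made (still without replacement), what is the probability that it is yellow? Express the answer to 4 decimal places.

0.5524

Compute the likelihood of the observed sequence for each case: P(data | jar A) = (3/6)(3/5) = 0.3; P(data | jar B) = (2/9)(7/8) = 0.19444; P(data | jar C) = (11/12)(1/11) = 0.083333; P(data | jar D) = (5/8)(3/7) = 0.26786.
The prior-weighted likelihoods are 4/9 · 0.3 = 0.13333, 1/9 · 0.19444 = 0.021605, 1/3 · 0.083333 = 0.027778, 1/9 · 0.26786 = 0.029762; these sum to 0.21248.
Dividing through by the total gives posterior P(jar A | data) = 0.62752, P(jar B | data) = 0.10168, P(jar C | data) = 0.13073, P(jar D | data) = 0.14007.
Averaging over the posterior, P(yellow next | data) = (1/2)(0.62752) + (1/7)(0.10168) + (1)(0.13073) + (2/3)(0.14007) = 0.5524.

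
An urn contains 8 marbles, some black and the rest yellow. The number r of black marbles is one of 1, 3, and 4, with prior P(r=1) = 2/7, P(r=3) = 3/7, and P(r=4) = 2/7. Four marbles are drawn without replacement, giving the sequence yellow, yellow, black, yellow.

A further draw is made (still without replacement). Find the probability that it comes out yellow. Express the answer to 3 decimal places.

Under each hypothesis, the probability of the observed sequence is: P(data | r = 1) = (7/8)(6/7)(1/6)(5/5) = 1/8; P(data | r = 3) = (5/8)(4/7)(3/6)(3/5) = 3/28; P(data | r = 4) = (4/8)(3/7)(4/6)(2/5) = 2/35.
Weighting by the prior gives 2/7 · 1/8 = 1/28, 3/7 · 3/28 = 9/196, 2/7 · 2/35 = 4/245; these sum to 24/245.
Normalising, the posterior is P(r = 1 | data) = 35/96, P(r = 3 | data) = 15/32, P(r = 4 | data) = 1/6.
So P(yellow next | data) = Σ P(yellow next | H) P(H | data) = (1)(35/96) + (1/2)(15/32) + (1/4)(1/6) = 41/64.

0.641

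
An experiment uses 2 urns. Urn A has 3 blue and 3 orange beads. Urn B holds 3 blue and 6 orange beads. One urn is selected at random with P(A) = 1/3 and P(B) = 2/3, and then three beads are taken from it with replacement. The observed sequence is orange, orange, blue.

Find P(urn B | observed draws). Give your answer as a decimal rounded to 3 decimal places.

0.703

For each hypothesis, P(data | H) works out to: P(data | urn A) = (3/6)(3/6)(3/6) = 1/8; P(data | urn B) = (6/9)(6/9)(3/9) = 4/27.
Weighting by the prior gives 1/3 · 1/8 = 1/24, 2/3 · 4/27 = 8/81; summing to 91/648.
Therefore the posterior P(urn B | data) = (8/81) / (91/648) = 64/91.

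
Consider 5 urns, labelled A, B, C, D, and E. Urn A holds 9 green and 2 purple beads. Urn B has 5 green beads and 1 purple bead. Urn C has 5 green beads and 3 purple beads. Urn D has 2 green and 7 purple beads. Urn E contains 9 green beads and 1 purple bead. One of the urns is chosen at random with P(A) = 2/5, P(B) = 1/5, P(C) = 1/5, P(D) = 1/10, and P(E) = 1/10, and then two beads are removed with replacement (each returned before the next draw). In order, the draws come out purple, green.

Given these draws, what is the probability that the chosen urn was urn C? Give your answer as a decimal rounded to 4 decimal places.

0.2922

The likelihood of the observed sequence under each hypothesis: P(data | urn A) = (2/11)(9/11) = 0.14876; P(data | urn B) = (1/6)(5/6) = 0.13889; P(data | urn C) = (3/8)(5/8) = 0.23438; P(data | urn D) = (7/9)(2/9) = 0.17284; P(data | urn E) = (1/10)(9/10) = 0.09.
Weighting by the prior gives 2/5 · 0.14876 = 0.059504, 1/5 · 0.13889 = 0.027778, 1/5 · 0.23438 = 0.046875, 1/10 · 0.17284 = 0.017284, 1/10 · 0.09 = 0.009; with total 0.16044.
Hence P(urn C | data) = (0.046875) / (0.16044) = 0.29216.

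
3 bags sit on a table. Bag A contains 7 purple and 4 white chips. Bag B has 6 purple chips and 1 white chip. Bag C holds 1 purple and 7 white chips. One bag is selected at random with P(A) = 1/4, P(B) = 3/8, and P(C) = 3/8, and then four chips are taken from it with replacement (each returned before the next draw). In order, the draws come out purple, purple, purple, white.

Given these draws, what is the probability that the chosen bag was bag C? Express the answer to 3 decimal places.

0.011

The likelihood of the observed sequence under each hypothesis: P(data | bag A) = (7/11)(7/11)(7/11)(4/11) = 0.093709; P(data | bag B) = (6/7)(6/7)(6/7)(1/7) = 0.089963; P(data | bag C) = (1/8)(1/8)(1/8)(7/8) = 0.001709.
The prior-weighted likelihoods are 1/4 · 0.093709 = 0.023427, 3/8 · 0.089963 = 0.033736, 3/8 · 0.001709 = 0.00064087; with total 0.057804.
Hence P(bag C | data) = (0.00064087) / (0.057804) = 0.011087.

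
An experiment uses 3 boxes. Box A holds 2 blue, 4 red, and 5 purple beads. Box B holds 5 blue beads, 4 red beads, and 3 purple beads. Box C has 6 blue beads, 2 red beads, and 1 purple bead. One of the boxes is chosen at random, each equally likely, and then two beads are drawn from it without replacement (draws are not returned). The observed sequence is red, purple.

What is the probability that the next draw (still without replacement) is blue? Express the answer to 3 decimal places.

0.365

Under each hypothesis, the probability of the observed sequence is: P(data | box A) = (4/11)(5/10) = 0.18182; P(data | box B) = (4/12)(3/11) = 0.090909; P(data | box C) = (2/9)(1/8) = 0.027778.
Multiplying each by its prior: 1/3 · 0.18182 = 0.060606, 1/3 · 0.090909 = 0.030303, 1/3 · 0.027778 = 0.0092593; summing to 0.10017.
Dividing through by the total gives posterior P(box A | data) = 0.60504, P(box B | data) = 0.30252, P(box C | data) = 0.092437.
The predictive probability is P(blue next | data) = (2/9)(0.60504) + (1/2)(0.30252) + (6/7)(0.092437) = 0.36495.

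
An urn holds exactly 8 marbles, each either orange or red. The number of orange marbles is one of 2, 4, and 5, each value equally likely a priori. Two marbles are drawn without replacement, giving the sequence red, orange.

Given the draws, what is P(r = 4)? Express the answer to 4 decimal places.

0.3721

For each hypothesis, P(data | H) works out to: P(data | r = 2) = (6/8)(2/7) = 3/14; P(data | r = 4) = (4/8)(4/7) = 2/7; P(data | r = 5) = (3/8)(5/7) = 15/56.
Weighting by the prior gives 1/3 · 3/14 = 1/14, 1/3 · 2/7 = 2/21, 1/3 · 15/56 = 5/56; summing to 43/168.
By Bayes' rule, P(r = 4 | data) = (2/21) / (43/168) = 16/43.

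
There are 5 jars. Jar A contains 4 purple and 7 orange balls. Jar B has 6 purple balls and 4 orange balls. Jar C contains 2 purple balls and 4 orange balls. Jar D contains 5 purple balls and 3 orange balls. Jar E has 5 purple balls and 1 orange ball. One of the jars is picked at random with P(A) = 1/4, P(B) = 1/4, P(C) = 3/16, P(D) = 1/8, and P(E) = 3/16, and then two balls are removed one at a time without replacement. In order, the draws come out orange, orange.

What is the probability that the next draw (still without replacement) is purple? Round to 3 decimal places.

0.535

Compute the likelihood of the observed sequence for each case: P(data | jar A) = (7/11)(6/10) = 0.38182; P(data | jar B) = (4/10)(3/9) = 0.13333; P(data | jar C) = (4/6)(3/5) = 0.4; P(data | jar D) = (3/8)(2/7) = 0.10714; P(data | jar E) = (1/6)(0/5) = 0.
The prior-weighted likelihoods are 1/4 · 0.38182 = 0.095455, 1/4 · 0.13333 = 0.033333, 3/16 · 0.4 = 0.075, 1/8 · 0.10714 = 0.013393, 3/16 · 0 = 0; these sum to 0.21718.
Normalising, the posterior is P(jar A | data) = 0.43952, P(jar B | data) = 0.15348, P(jar C | data) = 0.34533, P(jar D | data) = 0.061667, P(jar E | data) = 0.
Averaging over the posterior, P(purple next | data) = (4/9)(0.43952) + (3/4)(0.15348) + (1/2)(0.34533) + (5/6)(0.061667) = 0.53451.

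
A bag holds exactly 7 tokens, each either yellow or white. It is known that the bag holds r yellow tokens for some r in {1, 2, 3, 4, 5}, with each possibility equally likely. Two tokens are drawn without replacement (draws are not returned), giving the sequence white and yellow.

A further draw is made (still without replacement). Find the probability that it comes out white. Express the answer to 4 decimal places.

0.5600

Under each hypothesis, the probability of the observed sequence is: P(data | r = 1) = (6/7)(1/6) = 1/7; P(data | r = 2) = (5/7)(2/6) = 5/21; P(data | r = 3) = (4/7)(3/6) = 2/7; P(data | r = 4) = (3/7)(4/6) = 2/7; P(data | r = 5) = (2/7)(5/6) = 5/21.
Multiplying each by its prior: 1/5 · 1/7 = 1/35, 1/5 · 5/21 = 1/21, 1/5 · 2/7 = 2/35, 1/5 · 2/7 = 2/35, 1/5 · 5/21 = 1/21; these sum to 5/21.
The posterior is then P(r = 1 | data) = 3/25, P(r = 2 | data) = 1/5, P(r = 3 | data) = 6/25, P(r = 4 | data) = 6/25, P(r = 5 | data) = 1/5.
So P(white next | data) = Σ P(white next | H) P(H | data) = (1)(3/25) + (4/5)(1/5) + (3/5)(6/25) + (2/5)(6/25) + (1/5)(1/5) = 14/25.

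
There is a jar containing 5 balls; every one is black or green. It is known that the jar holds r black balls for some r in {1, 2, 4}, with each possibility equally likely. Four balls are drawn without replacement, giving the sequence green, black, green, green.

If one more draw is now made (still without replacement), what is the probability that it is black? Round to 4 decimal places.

0.3333

For each hypothesis, P(data | H) works out to: P(data | r = 1) = (4/5)(1/4)(3/3)(2/2) = 1/5; P(data | r = 2) = (3/5)(2/4)(2/3)(1/2) = 1/10; P(data | r = 4) = (1/5)(4/4)(0/3) = 0.
Multiplying each by its prior: 1/3 · 1/5 = 1/15, 1/3 · 1/10 = 1/30, 1/3 · 0 = 0; these sum to 1/10.
Normalising, the posterior is P(r = 1 | data) = 2/3, P(r = 2 | data) = 1/3, P(r = 4 | data) = 0.
So P(black next | data) = Σ P(black next | H) P(H | data) = (0)(2/3) + (1)(1/3) = 1/3.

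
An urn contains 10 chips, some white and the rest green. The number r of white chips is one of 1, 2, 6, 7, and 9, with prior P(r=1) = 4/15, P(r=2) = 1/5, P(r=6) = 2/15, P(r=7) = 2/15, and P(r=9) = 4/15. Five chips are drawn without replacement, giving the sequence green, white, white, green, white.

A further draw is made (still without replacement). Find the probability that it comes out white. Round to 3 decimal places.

0.693

Under each hypothesis, the probability of the observed sequence is: P(data | r = 1) = (9/10)(1/9)(0/8) = 0; P(data | r = 2) = (8/10)(2/9)(1/8)(7/7)(0/6) = 0; P(data | r = 6) = (4/10)(6/9)(5/8)(3/7)(4/6) = 1/21; P(data | r = 7) = (3/10)(7/9)(6/8)(2/7)(5/6) = 1/24; P(data | r = 9) = (1/10)(9/9)(8/8)(0/7) = 0.
Weighting by the prior gives 4/15 · 0 = 0, 1/5 · 0 = 0, 2/15 · 1/21 = 2/315, 2/15 · 1/24 = 1/180, 4/15 · 0 = 0; summing to 1/84.
The posterior is then P(r = 1 | data) = 0, P(r = 2 | data) = 0, P(r = 6 | data) = 8/15, P(r = 7 | data) = 7/15, P(r = 9 | data) = 0.
So P(white next | data) = Σ P(white next | H) P(H | data) = (3/5)(8/15) + (4/5)(7/15) = 52/75.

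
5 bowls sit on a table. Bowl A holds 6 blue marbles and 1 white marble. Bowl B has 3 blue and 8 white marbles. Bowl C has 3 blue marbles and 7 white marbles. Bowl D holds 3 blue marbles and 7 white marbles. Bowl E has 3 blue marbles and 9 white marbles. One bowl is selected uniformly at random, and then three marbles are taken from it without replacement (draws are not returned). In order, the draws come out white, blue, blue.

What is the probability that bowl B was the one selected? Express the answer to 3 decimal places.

0.139

For each hypothesis, P(data | H) works out to: P(data | bowl A) = (1/7)(6/6)(5/5) = 0.14286; P(data | bowl B) = (8/11)(3/10)(2/9) = 0.048485; P(data | bowl C) = (7/10)(3/9)(2/8) = 0.058333; P(data | bowl D) = (7/10)(3/9)(2/8) = 0.058333; P(data | bowl E) = (9/12)(3/11)(2/10) = 0.040909.
Multiplying each by its prior: 1/5 · 0.14286 = 0.028571, 1/5 · 0.048485 = 0.009697, 1/5 · 0.058333 = 0.011667, 1/5 · 0.058333 = 0.011667, 1/5 · 0.040909 = 0.0081818; these sum to 0.069784.
So P(bowl B | data) = (0.009697) / (0.069784) = 0.13896.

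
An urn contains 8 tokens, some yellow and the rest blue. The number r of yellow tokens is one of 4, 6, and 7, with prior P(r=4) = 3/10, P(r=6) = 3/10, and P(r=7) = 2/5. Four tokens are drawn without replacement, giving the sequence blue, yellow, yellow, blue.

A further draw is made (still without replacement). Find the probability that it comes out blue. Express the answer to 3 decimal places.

0.353

Under each hypothesis, the probability of the observed sequence is: P(data | r = 4) = (4/8)(4/7)(3/6)(3/5) = 0.085714; P(data | r = 6) = (2/8)(6/7)(5/6)(1/5) = 0.035714; P(data | r = 7) = (1/8)(7/7)(6/6)(0/5) = 0.
Multiplying each by its prior: 3/10 · 0.085714 = 0.025714, 3/10 · 0.035714 = 0.010714, 2/5 · 0 = 0; these sum to 0.036429.
The posterior is then P(r = 4 | data) = 0.70588, P(r = 6 | data) = 0.29412, P(r = 7 | data) = 0.
So P(blue next | data) = Σ P(blue next | H) P(H | data) = (1/2)(0.70588) + (0)(0.29412) = 0.35294.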